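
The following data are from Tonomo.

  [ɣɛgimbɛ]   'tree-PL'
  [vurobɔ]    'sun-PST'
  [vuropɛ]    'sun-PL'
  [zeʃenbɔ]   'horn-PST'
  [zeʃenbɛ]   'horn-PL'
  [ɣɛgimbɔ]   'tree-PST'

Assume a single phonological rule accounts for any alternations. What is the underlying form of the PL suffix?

The PL suffix surfaces as [-bɛ] and [-pɛ], depending on the final segment of the stem.
By contrast the PST suffix keeps its initial [b] throughout — that segment must be underlying.
So the underlying form is /-pɛ/, and voiceless stops become voiced after a nasal.

/-pɛ/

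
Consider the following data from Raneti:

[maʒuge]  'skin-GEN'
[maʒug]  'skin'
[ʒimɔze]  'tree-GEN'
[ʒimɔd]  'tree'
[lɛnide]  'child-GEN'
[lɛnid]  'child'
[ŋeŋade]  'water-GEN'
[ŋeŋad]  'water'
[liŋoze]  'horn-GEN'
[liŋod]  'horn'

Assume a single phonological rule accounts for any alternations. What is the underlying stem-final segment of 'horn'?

/z/

The root 'horn' surfaces as [liŋoze] and [liŋod], with a stem-final [z] ~ [d] alternation.
The stem 'child' ([lɛnide], [lɛnid]) shows [d] unchanged in both environments, so [d] cannot be basic with [z] derived before the GEN suffix.
The underlying segment must be /z/; voiced fricatives become stops word-finally, yielding [d] there.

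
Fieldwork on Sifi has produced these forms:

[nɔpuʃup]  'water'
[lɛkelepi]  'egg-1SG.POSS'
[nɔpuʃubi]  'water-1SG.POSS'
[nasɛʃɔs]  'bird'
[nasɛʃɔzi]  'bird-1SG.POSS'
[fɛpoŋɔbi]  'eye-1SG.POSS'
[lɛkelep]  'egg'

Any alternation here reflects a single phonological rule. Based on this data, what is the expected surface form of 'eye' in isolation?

[fɛpoŋɔp]

The root 'water' surfaces as [nɔpuʃubi] and [nɔpuʃup], with a stem-final [b] ~ [p] alternation.
But 'egg' keeps [p] in both environments ([lɛkelepi], [lɛkelep]), so there is no rule changing /p/ to [b] before the 1SG.POSS suffix.
So /b/ is underlying, and a rule of word-final obstruent devoicing — voiced obstruents become voiceless word-finally — gives [p].
The one attested form of 'eye', [fɛpoŋɔbi], shows underlying /fɛpoŋɔb/. Applying the same rule word-finally gives [fɛpoŋɔp].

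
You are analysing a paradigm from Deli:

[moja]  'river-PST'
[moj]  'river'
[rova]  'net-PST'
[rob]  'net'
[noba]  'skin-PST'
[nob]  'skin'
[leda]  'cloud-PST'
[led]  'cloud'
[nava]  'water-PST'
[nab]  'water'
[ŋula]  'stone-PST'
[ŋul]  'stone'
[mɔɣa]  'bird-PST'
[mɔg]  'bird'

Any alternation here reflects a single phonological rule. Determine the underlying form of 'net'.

The root 'net' surfaces as [rova] and [rob], with a stem-final [v] ~ [b] alternation.
Compare 'skin', with invariant [b] in [noba] and [nob]: an analysis with underlying /b/ and a rule producing [v] before the PST suffix would wrongly predict alternation here too.
So /v/ is underlying, and a rule of word-final hardening — voiced fricatives become stops word-finally — gives [b].
So 'net' = /rov/.

/rov/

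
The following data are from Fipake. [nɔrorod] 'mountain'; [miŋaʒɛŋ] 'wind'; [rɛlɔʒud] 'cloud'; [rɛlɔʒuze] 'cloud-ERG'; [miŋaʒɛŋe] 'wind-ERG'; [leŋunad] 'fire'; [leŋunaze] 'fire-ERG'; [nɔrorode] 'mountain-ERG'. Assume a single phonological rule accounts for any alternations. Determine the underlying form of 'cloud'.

/rɛlɔʒuz/

The root 'cloud' surfaces as [rɛlɔʒuze] and [rɛlɔʒud], with a stem-final [z] ~ [d] alternation.
Compare 'mountain', with invariant [d] in [nɔrorode] and [nɔrorod]: an analysis with underlying /d/ and a rule producing [z] before the ERG suffix would wrongly predict alternation here too.
So /z/ is underlying, and a rule of word-final hardening — voiced fricatives become stops word-finally — gives [d].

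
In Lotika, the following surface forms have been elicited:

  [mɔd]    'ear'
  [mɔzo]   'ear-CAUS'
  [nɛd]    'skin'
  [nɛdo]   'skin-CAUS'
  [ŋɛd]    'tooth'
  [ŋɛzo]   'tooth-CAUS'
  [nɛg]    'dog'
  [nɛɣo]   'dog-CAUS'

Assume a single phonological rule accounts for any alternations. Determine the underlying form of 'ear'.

/mɔz/

'ear' shows [d] ~ [z] at the end of the stem ([mɔd] vs [mɔzo]).
The stem 'skin' ([nɛd], [nɛdo]) shows [d] unchanged in both environments, so [d] cannot be basic with [z] derived before the CAUS suffix.
So /z/ is underlying, and a rule of word-final hardening — voiced fricatives become stops word-finally — gives [d].
Hence 'ear' is /mɔz/ underlyingly.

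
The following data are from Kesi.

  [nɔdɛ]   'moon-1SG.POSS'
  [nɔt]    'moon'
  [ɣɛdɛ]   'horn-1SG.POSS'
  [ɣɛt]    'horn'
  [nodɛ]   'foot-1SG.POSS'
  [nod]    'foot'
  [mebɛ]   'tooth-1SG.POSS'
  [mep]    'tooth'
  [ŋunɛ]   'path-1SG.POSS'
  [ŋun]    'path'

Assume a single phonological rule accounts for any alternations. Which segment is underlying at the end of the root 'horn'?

'horn' shows [d] ~ [t] at the end of the stem ([ɣɛdɛ] vs [ɣɛt]).
Compare 'foot', with invariant [d] in [nodɛ] and [nod]: an analysis with underlying /d/ and a rule producing [t] in isolation would wrongly predict alternation here too.
Therefore /t/ is basic and [d] is derived by intervocalic voicing (voiceless stops become voiced between vowels).

/t/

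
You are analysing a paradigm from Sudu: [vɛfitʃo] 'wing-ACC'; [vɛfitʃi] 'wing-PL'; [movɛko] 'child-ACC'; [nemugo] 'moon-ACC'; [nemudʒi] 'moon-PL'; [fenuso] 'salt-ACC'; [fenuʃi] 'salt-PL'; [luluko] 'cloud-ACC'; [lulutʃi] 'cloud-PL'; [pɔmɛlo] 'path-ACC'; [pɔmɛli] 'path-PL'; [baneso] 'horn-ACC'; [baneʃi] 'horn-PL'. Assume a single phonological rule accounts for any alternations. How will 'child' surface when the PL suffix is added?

[movɛtʃi]

'cloud' shows [k] ~ [tʃ] at the end of the stem ([luluko] vs [lulutʃi]).
The stem 'wing' ([vɛfitʃo], [vɛfitʃi]) shows [tʃ] unchanged in both environments, so [tʃ] cannot be basic with [k] derived before the ACC suffix.
So /k/ is underlying, and a rule of palatalization before a front vowel — /k/, /g/ and /s/ become palato-alveolar [tʃ], [dʒ] and [ʃ] before a front vowel — gives [tʃ].
From [movɛko] the stem 'child' is /movɛk/; before a front vowel this yields [movɛtʃi].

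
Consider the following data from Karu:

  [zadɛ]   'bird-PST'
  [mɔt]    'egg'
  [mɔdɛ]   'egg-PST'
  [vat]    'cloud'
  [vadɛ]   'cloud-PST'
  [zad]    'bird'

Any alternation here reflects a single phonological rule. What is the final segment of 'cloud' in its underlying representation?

The stem for 'cloud' ends in [t] in [vat] but [d] in [vadɛ].
The stem 'bird' ([zad], [zadɛ]) shows [d] unchanged in both environments, so [d] cannot be basic with [t] derived in isolation.
Therefore /t/ is basic and [d] is derived by intervocalic voicing (voiceless stops become voiced between vowels).

/t/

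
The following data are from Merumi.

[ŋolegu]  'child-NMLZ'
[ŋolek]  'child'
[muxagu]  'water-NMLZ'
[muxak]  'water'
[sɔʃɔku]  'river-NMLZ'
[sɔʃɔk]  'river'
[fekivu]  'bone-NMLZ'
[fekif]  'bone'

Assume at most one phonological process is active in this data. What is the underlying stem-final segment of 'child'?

/g/

In [ŋolegu] and [ŋolek] the final segment of 'child' alternates: [g] ~ [k].
If /k/ were underlying and a rule turned it into [g] before the NMLZ suffix, 'river' would also alternate; but it has [k] in both [sɔʃɔku] and [sɔʃɔk].
The underlying segment must be /g/; voiced obstruents become voiceless word-finally, yielding [k] there.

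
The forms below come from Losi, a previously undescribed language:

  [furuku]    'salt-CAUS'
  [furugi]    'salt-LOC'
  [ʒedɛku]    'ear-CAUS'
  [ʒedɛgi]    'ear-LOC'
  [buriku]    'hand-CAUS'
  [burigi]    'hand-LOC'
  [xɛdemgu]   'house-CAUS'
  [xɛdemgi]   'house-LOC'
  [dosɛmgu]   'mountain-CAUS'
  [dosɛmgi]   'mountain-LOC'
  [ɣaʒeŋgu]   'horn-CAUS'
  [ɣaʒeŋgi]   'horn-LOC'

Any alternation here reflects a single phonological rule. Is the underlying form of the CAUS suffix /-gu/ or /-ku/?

/-ku/

The CAUS suffix surfaces as [-gu] and [-ku], depending on the final segment of the stem.
By contrast the LOC suffix keeps its initial [g] throughout — that segment must be underlying.
The CAUS suffix is therefore /-ku/ underlyingly, with post-nasal voicing: voiceless stops become voiced after a nasal.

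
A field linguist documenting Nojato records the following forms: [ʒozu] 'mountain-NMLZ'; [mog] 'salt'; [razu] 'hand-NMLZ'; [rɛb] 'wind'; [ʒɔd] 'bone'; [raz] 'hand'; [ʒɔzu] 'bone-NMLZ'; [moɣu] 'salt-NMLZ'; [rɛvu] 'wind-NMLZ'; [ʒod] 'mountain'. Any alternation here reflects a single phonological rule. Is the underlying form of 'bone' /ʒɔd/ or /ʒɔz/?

/ʒɔd/

The stem for 'bone' ends in [d] in [ʒɔd] but [z] in [ʒɔzu].
Compare 'hand', with invariant [z] in [raz] and [razu]: an analysis with underlying /z/ and a rule producing [d] in isolation would wrongly predict alternation here too.
The underlying segment must be /d/; voiced stops become fricatives between vowels, yielding [z] there.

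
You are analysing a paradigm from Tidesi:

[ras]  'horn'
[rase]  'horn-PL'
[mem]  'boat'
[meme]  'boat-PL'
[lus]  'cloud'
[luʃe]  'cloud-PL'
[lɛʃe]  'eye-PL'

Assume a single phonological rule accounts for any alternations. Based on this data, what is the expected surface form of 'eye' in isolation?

[lɛs]

The root 'cloud' surfaces as [lus] and [luʃe], with a stem-final [s] ~ [ʃ] alternation.
If /s/ were underlying and a rule turned it into [ʃ] before the PL suffix, 'horn' would also alternate; but it has [s] in both [ras] and [rase].
The alternation reflects depalatalization: palato-alveolar /ʃ/ becomes [s] when no front vowel follows. /ʃ/ is underlying.
The one attested form of 'eye', [lɛʃe], shows underlying /lɛʃ/. Applying the same rule when no front vowel follows gives [lɛs].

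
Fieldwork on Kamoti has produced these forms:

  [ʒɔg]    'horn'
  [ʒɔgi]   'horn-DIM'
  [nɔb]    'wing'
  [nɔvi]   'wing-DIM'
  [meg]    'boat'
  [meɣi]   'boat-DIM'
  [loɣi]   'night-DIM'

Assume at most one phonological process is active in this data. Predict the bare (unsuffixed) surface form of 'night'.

The stem for 'boat' ends in [g] in [meg] but [ɣ] in [meɣi].
The stem 'horn' ([ʒɔg], [ʒɔgi]) shows [g] unchanged in both environments, so [g] cannot be basic with [ɣ] derived before the DIM suffix.
Therefore /ɣ/ is basic and [g] is derived by word-final hardening (voiced fricatives become stops word-finally).
The one attested form of 'night', [loɣi], shows underlying /loɣ/. Applying the same rule word-finally gives [log].

[log]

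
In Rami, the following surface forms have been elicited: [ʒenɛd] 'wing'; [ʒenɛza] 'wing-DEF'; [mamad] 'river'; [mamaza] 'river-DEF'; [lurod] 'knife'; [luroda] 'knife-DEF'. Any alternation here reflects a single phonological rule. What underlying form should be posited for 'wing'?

/ʒenɛz/

'wing' shows [d] ~ [z] at the end of the stem ([ʒenɛd] vs [ʒenɛza]).
The stem 'knife' ([lurod], [luroda]) shows [d] unchanged in both environments, so [d] cannot be basic with [z] derived before the DEF suffix.
Therefore /z/ is basic and [d] is derived by word-final hardening (voiced fricatives become stops word-finally).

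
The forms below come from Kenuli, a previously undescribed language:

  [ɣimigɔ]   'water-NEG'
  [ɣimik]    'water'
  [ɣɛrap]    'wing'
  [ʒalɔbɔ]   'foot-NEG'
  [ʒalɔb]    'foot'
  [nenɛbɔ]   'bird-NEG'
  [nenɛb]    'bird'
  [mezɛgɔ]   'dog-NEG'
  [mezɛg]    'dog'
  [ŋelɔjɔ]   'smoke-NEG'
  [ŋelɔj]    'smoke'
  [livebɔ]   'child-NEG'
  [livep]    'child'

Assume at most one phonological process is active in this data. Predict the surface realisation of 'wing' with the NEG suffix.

[ɣɛrabɔ]

In [livebɔ] and [livep] the final segment of 'child' alternates: [b] ~ [p].
Compare 'foot', with invariant [b] in [ʒalɔbɔ] and [ʒalɔb]: an analysis with underlying /b/ and a rule producing [p] in isolation would wrongly predict alternation here too.
The underlying segment must be /p/; voiceless stops become voiced between vowels, yielding [b] there.
The one attested form of 'wing', [ɣɛrap], shows underlying /ɣɛrap/. Applying the same rule between vowels gives [ɣɛrabɔ].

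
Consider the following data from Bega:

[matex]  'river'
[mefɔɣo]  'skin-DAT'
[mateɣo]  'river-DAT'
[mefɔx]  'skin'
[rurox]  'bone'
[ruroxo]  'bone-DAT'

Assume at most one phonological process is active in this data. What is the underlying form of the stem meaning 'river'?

The root 'river' surfaces as [matex] and [mateɣo], with a stem-final [x] ~ [ɣ] alternation.
Compare 'bone', with invariant [x] in [rurox] and [ruroxo]: an analysis with underlying /x/ and a rule producing [ɣ] before the DAT suffix would wrongly predict alternation here too.
The underlying segment must be /ɣ/; voiced obstruents become voiceless word-finally, yielding [x] there.

/mateɣ/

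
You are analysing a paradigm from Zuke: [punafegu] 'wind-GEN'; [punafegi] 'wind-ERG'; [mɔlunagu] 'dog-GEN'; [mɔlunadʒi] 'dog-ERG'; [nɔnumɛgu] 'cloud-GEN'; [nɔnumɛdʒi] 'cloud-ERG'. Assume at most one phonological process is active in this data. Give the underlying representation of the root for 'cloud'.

'cloud' shows [g] ~ [dʒ] at the end of the stem ([nɔnumɛgu] vs [nɔnumɛdʒi]).
The stem 'wind' ([punafegu], [punafegi]) shows [g] unchanged in both environments, so [g] cannot be basic with [dʒ] derived before the ERG suffix.
Therefore /dʒ/ is basic and [g] is derived by depalatalization (palato-alveolar /dʒ/ becomes [g] when no front vowel follows).

/nɔnumɛdʒ/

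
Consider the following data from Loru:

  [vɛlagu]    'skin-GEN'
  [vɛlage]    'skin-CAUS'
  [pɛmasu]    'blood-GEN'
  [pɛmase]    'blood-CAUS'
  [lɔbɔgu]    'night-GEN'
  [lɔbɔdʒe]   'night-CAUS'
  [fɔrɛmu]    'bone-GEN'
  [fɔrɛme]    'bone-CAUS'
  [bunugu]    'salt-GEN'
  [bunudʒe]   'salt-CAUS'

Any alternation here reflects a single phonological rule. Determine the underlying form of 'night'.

In [lɔbɔgu] and [lɔbɔdʒe] the final segment of 'night' alternates: [g] ~ [dʒ].
If /g/ were underlying and a rule turned it into [dʒ] before the CAUS suffix, 'skin' would also alternate; but it has [g] in both [vɛlagu] and [vɛlage].
The underlying segment must be /dʒ/; palato-alveolar /dʒ/ becomes [g] when no front vowel follows, yielding [g] there.
So 'night' = /lɔbɔdʒ/.

/lɔbɔdʒ/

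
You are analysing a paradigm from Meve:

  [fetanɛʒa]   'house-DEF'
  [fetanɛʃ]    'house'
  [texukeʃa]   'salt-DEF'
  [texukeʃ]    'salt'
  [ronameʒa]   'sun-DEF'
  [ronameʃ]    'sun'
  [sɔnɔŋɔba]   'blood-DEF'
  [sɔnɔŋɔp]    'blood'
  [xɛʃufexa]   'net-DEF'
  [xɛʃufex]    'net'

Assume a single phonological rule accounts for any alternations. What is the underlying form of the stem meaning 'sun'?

The stem for 'sun' ends in [ʒ] in [ronameʒa] but [ʃ] in [ronameʃ].
The stem 'salt' ([texukeʃa], [texukeʃ]) shows [ʃ] unchanged in both environments, so [ʃ] cannot be basic with [ʒ] derived before the DEF suffix.
The underlying segment must be /ʒ/; voiced obstruents become voiceless word-finally, yielding [ʃ] there.

/ronameʒ/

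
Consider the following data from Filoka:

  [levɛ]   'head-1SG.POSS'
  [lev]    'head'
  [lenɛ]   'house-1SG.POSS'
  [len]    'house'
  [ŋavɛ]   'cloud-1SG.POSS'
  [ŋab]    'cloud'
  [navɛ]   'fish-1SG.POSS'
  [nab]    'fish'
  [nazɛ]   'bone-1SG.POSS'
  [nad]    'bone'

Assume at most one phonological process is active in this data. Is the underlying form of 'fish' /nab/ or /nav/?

/nab/

The root 'fish' surfaces as [navɛ] and [nab], with a stem-final [v] ~ [b] alternation.
If /v/ were underlying and a rule turned it into [b] in isolation, 'head' would also alternate; but it has [v] in both [levɛ] and [lev].
Therefore /b/ is basic and [v] is derived by intervocalic spirantization (voiced stops become fricatives between vowels).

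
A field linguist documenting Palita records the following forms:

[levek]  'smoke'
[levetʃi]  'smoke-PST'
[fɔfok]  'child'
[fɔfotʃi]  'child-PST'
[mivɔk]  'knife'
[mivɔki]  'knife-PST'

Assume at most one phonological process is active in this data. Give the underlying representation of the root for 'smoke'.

The stem for 'smoke' ends in [k] in [levek] but [tʃ] in [levetʃi].
If /k/ were underlying and a rule turned it into [tʃ] before the PST suffix, 'knife' would also alternate; but it has [k] in both [mivɔk] and [mivɔki].
Therefore /tʃ/ is basic and [k] is derived by depalatalization (palato-alveolar /tʃ/ becomes [k] when no front vowel follows).

/levetʃ/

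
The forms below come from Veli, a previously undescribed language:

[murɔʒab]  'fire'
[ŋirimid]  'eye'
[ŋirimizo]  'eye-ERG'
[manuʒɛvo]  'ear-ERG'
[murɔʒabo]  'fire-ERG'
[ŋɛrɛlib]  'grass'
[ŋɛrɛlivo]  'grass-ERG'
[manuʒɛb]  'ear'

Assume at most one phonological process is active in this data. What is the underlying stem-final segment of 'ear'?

In [manuʒɛb] and [manuʒɛvo] the final segment of 'ear' alternates: [b] ~ [v].
If /b/ were underlying and a rule turned it into [v] before the ERG suffix, 'fire' would also alternate; but it has [b] in both [murɔʒab] and [murɔʒabo].
So /v/ is underlying, and a rule of word-final hardening — voiced fricatives become stops word-finally — gives [b].

/v/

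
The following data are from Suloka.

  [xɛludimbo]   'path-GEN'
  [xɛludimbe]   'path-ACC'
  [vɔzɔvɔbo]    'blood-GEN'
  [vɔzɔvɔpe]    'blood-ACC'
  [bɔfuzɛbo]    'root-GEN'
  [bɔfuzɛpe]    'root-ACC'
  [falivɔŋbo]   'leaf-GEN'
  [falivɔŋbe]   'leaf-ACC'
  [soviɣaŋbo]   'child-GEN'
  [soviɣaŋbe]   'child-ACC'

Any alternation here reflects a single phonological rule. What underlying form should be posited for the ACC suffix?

The ACC suffix surfaces as [-be] and [-pe], depending on the final segment of the stem.
By contrast the GEN suffix keeps its initial [b] throughout — that segment must be underlying.
So the underlying form is /-pe/, and voiceless stops become voiced after a nasal.

/-pe/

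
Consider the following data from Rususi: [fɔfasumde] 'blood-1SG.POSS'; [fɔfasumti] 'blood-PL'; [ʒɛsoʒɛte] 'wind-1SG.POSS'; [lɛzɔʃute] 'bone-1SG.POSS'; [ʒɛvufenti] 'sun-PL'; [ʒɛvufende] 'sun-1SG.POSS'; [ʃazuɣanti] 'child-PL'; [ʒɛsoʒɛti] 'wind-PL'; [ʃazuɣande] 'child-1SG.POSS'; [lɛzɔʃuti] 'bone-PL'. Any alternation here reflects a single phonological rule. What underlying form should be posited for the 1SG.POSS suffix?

The 1SG.POSS suffix surfaces as [-de] and [-te], depending on the final segment of the stem.
By contrast the PL suffix keeps its initial [t] throughout — that segment must be underlying.
The 1SG.POSS suffix is therefore /-de/ underlyingly, with post-vocalic devoicing: voiced stops become voiceless after a vowel.

/-de/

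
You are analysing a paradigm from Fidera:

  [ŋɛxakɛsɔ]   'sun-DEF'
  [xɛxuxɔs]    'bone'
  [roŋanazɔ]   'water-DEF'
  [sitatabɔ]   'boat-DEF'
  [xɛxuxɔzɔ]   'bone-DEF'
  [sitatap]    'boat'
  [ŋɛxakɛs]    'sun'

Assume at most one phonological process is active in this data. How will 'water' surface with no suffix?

The stem for 'bone' ends in [s] in [xɛxuxɔs] but [z] in [xɛxuxɔzɔ].
Compare 'sun', with invariant [s] in [ŋɛxakɛs] and [ŋɛxakɛsɔ]: an analysis with underlying /s/ and a rule producing [z] before the DEF suffix would wrongly predict alternation here too.
The alternation reflects word-final obstruent devoicing: voiced obstruents become voiceless word-finally. /z/ is underlying.
The one attested form of 'water', [roŋanazɔ], shows underlying /roŋanaz/. Applying the same rule word-finally gives [roŋanas].

[roŋanas]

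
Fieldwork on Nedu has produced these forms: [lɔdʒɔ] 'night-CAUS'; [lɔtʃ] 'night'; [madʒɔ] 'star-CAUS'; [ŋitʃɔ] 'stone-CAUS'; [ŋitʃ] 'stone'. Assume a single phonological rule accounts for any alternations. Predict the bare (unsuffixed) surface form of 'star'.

[matʃ]

The root 'night' surfaces as [lɔdʒɔ] and [lɔtʃ], with a stem-final [dʒ] ~ [tʃ] alternation.
Compare 'stone', with invariant [tʃ] in [ŋitʃɔ] and [ŋitʃ]: an analysis with underlying /tʃ/ and a rule producing [dʒ] before the CAUS suffix would wrongly predict alternation here too.
The underlying segment must be /dʒ/; voiced obstruents become voiceless word-finally, yielding [tʃ] there.
The one attested form of 'star', [madʒɔ], shows underlying /madʒ/. Applying the same rule word-finally gives [matʃ].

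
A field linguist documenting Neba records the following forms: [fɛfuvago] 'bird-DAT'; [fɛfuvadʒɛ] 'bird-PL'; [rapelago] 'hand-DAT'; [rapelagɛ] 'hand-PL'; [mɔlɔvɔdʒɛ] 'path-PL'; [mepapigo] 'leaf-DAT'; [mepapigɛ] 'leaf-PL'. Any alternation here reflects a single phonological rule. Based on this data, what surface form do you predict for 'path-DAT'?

'bird' shows [g] ~ [dʒ] at the end of the stem ([fɛfuvago] vs [fɛfuvadʒɛ]).
If /g/ were underlying and a rule turned it into [dʒ] before the PL suffix, 'leaf' would also alternate; but it has [g] in both [mepapigo] and [mepapigɛ].
Therefore /dʒ/ is basic and [g] is derived by depalatalization (palato-alveolar /dʒ/ becomes [g] when no front vowel follows).
The one attested form of 'path', [mɔlɔvɔdʒɛ], shows underlying /mɔlɔvɔdʒ/. Applying the same rule when no front vowel follows gives [mɔlɔvɔgo].

[mɔlɔvɔgo]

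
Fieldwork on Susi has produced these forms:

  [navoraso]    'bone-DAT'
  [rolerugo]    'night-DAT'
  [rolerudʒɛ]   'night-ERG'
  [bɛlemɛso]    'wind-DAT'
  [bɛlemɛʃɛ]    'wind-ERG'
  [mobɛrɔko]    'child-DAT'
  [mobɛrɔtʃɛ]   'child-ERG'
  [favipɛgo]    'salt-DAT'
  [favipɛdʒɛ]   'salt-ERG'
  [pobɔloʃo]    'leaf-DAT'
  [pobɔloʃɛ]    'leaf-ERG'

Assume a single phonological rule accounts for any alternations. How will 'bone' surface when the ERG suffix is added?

The stem for 'wind' ends in [s] in [bɛlemɛso] but [ʃ] in [bɛlemɛʃɛ].
If /ʃ/ were underlying and a rule turned it into [s] before the DAT suffix, 'leaf' would also alternate; but it has [ʃ] in both [pobɔloʃo] and [pobɔloʃɛ].
The underlying segment must be /s/; /k/, /g/ and /s/ become palato-alveolar [tʃ], [dʒ] and [ʃ] before a front vowel, yielding [ʃ] there.
From [navoraso] the stem 'bone' is /navoras/; before a front vowel this yields [navoraʃɛ].

[navoraʃɛ]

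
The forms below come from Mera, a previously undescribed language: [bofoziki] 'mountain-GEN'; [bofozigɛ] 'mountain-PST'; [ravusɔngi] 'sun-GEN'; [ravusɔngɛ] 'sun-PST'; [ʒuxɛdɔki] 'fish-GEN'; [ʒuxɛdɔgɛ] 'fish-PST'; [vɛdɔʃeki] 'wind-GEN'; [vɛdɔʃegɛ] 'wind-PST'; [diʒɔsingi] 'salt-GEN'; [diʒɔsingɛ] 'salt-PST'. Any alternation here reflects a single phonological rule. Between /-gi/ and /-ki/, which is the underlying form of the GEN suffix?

The GEN morpheme has two allomorphs, [-gi] and [-ki].
By contrast the PST suffix keeps its initial [g] throughout — that segment must be underlying.
The GEN suffix is therefore /-ki/ underlyingly, with post-nasal voicing: voiceless stops become voiced after a nasal.

/-ki/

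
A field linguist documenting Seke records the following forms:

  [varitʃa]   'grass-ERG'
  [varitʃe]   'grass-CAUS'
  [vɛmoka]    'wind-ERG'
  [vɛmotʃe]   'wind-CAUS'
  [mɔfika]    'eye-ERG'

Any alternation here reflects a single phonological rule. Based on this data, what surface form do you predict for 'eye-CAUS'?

The root 'wind' surfaces as [vɛmoka] and [vɛmotʃe], with a stem-final [k] ~ [tʃ] alternation.
If /tʃ/ were underlying and a rule turned it into [k] before the ERG suffix, 'grass' would also alternate; but it has [tʃ] in both [varitʃa] and [varitʃe].
The alternation reflects palatalization before a front vowel: /k/ becomes palato-alveolar [tʃ] before a front vowel. /k/ is underlying.
From [mɔfika] the stem 'eye' is /mɔfik/; before a front vowel this yields [mɔfitʃe].

[mɔfitʃe]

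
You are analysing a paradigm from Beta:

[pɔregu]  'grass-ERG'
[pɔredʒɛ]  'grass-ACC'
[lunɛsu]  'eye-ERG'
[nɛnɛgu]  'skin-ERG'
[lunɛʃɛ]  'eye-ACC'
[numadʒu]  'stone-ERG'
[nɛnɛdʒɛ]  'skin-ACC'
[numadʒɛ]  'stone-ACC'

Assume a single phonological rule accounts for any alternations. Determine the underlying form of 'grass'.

/pɔreg/

In [pɔregu] and [pɔredʒɛ] the final segment of 'grass' alternates: [g] ~ [dʒ].
Compare 'stone', with invariant [dʒ] in [numadʒu] and [numadʒɛ]: an analysis with underlying /dʒ/ and a rule producing [g] before the ERG suffix would wrongly predict alternation here too.
So /g/ is underlying, and a rule of palatalization before a front vowel — /g/ and /s/ become palato-alveolar [dʒ] and [ʃ] before a front vowel — gives [dʒ].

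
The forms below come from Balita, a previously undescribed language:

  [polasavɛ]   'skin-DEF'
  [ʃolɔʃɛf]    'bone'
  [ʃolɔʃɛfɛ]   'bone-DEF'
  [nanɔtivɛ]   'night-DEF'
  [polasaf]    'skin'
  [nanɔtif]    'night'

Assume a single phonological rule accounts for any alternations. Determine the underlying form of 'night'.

'night' shows [v] ~ [f] at the end of the stem ([nanɔtivɛ] vs [nanɔtif]).
If /f/ were underlying and a rule turned it into [v] before the DEF suffix, 'bone' would also alternate; but it has [f] in both [ʃolɔʃɛfɛ] and [ʃolɔʃɛf].
The alternation reflects word-final obstruent devoicing: voiced obstruents become voiceless word-finally. /v/ is underlying.
The underlying form of 'night' is therefore /nanɔtiv/.

/nanɔtiv/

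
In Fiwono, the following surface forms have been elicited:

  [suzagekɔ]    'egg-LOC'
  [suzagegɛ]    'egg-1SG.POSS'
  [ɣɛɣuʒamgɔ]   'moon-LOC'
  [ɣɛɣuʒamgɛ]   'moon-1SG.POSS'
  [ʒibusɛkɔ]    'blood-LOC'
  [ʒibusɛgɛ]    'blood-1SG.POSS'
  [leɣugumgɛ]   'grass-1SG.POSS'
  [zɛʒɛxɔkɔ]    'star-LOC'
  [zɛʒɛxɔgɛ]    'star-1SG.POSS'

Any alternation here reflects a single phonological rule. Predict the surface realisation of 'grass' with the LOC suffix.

The LOC suffix surfaces as [-gɔ] and [-kɔ], depending on the final segment of the stem.
The 1SG.POSS suffix, which begins with [g], is invariant after every stem; so [g] is not altered by any rule here.
So the underlying form is /-kɔ/, and voiceless stops become voiced after a nasal.
After 'grass', which ends in a nasal, the suffix surfaces as [-gɔ], giving [leɣugumgɔ].

[leɣugumgɔ]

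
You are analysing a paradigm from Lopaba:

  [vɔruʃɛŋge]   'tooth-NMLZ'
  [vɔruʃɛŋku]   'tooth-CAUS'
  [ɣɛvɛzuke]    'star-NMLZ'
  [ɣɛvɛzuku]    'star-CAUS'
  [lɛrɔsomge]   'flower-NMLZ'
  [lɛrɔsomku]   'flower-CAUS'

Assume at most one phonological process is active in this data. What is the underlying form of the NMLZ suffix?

/-ge/

The NMLZ morpheme has two allomorphs, [-ge] and [-ke].
The CAUS suffix, which begins with [k], is invariant after every stem; so [k] is not altered by any rule here.
So the underlying form is /-ge/, and voiced stops become voiceless after a vowel.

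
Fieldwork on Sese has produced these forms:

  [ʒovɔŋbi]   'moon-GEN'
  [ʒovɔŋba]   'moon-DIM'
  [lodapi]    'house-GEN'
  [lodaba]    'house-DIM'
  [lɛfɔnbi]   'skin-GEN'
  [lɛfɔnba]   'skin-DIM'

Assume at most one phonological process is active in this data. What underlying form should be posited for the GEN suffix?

The GEN morpheme has two allomorphs, [-bi] and [-pi].
The DIM suffix, which begins with [b], is invariant after every stem; so [b] is not altered by any rule here.
So the underlying form is /-pi/, and voiceless stops become voiced after a nasal.

/-pi/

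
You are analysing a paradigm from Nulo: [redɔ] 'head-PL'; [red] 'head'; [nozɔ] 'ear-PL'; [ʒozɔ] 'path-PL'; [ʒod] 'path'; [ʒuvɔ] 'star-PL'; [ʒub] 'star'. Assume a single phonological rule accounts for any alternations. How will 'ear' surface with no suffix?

The root 'path' surfaces as [ʒozɔ] and [ʒod], with a stem-final [z] ~ [d] alternation.
Compare 'head', with invariant [d] in [redɔ] and [red]: an analysis with underlying /d/ and a rule producing [z] before the PL suffix would wrongly predict alternation here too.
The underlying segment must be /z/; voiced fricatives become stops word-finally, yielding [d] there.
The one attested form of 'ear', [nozɔ], shows underlying /noz/. Applying the same rule word-finally gives [nod].

[nod]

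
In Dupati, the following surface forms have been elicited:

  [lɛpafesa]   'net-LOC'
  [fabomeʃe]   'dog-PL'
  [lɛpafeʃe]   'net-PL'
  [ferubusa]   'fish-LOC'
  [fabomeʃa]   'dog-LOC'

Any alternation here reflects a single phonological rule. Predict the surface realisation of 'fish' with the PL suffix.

In [lɛpafeʃe] and [lɛpafesa] the final segment of 'net' alternates: [ʃ] ~ [s].
But 'dog' keeps [ʃ] in both environments ([fabomeʃe], [fabomeʃa]), so there is no rule changing /ʃ/ to [s] before the LOC suffix.
The alternation reflects palatalization before a front vowel: /s/ becomes palato-alveolar [ʃ] before a front vowel. /s/ is underlying.
From [ferubusa] the stem 'fish' is /ferubus/; before a front vowel this yields [ferubuʃe].

[ferubuʃe]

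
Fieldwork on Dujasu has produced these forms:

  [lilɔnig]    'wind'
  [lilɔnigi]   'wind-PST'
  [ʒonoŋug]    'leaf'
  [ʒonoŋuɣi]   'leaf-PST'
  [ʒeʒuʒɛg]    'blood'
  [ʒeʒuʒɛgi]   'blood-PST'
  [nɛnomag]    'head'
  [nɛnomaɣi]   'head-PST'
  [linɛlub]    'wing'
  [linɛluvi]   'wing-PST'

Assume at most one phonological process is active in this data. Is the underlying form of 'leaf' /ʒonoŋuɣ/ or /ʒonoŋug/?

/ʒonoŋuɣ/

In [ʒonoŋug] and [ʒonoŋuɣi] the final segment of 'leaf' alternates: [g] ~ [ɣ].
Compare 'wind', with invariant [g] in [lilɔnig] and [lilɔnigi]: an analysis with underlying /g/ and a rule producing [ɣ] before the PST suffix would wrongly predict alternation here too.
So /ɣ/ is underlying, and a rule of word-final hardening — voiced fricatives become stops word-finally — gives [g].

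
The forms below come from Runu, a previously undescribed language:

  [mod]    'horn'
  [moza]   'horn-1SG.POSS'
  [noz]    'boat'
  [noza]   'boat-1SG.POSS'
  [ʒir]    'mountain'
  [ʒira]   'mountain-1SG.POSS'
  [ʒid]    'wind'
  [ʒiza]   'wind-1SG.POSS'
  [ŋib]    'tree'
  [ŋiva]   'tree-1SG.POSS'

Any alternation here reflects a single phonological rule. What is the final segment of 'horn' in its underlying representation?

The stem for 'horn' ends in [d] in [mod] but [z] in [moza].
If /z/ were underlying and a rule turned it into [d] in isolation, 'boat' would also alternate; but it has [z] in both [noz] and [noza].
Therefore /d/ is basic and [z] is derived by intervocalic spirantization (voiced stops become fricatives between vowels).

/d/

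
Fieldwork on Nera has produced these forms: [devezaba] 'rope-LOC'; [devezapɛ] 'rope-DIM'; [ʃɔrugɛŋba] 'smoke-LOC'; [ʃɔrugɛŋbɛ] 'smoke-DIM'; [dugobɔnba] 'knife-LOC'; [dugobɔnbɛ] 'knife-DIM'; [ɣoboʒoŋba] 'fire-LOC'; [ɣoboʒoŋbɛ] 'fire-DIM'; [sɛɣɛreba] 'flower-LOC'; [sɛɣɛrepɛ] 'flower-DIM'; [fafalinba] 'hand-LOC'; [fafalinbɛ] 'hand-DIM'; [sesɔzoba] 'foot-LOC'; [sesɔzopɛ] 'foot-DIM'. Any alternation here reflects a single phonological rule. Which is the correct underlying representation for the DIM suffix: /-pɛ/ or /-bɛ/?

/-pɛ/

The DIM suffix surfaces as [-bɛ] and [-pɛ], depending on the final segment of the stem.
By contrast the LOC suffix keeps its initial [b] throughout — that segment must be underlying.
The DIM suffix is therefore /-pɛ/ underlyingly, with post-nasal voicing: voiceless stops become voiced after a nasal.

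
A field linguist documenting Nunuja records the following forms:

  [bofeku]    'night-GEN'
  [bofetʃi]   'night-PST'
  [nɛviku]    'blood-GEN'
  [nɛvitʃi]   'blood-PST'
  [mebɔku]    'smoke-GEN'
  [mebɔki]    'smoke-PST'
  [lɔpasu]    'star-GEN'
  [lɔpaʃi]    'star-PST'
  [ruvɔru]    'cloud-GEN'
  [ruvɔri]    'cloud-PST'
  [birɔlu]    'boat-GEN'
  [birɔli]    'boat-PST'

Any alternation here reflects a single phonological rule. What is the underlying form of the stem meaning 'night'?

/bofetʃ/

The stem for 'night' ends in [k] in [bofeku] but [tʃ] in [bofetʃi].
Compare 'smoke', with invariant [k] in [mebɔku] and [mebɔki]: an analysis with underlying /k/ and a rule producing [tʃ] before the PST suffix would wrongly predict alternation here too.
Therefore /tʃ/ is basic and [k] is derived by depalatalization (palato-alveolar /tʃ/ and /ʃ/ become [k] and [s] when no front vowel follows).
The underlying form of 'night' is therefore /bofetʃ/.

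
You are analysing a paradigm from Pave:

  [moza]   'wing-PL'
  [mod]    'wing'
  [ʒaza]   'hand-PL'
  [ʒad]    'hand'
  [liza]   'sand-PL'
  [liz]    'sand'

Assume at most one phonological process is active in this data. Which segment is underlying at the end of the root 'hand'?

/d/

'hand' shows [z] ~ [d] at the end of the stem ([ʒaza] vs [ʒad]).
The stem 'sand' ([liza], [liz]) shows [z] unchanged in both environments, so [z] cannot be basic with [d] derived in isolation.
The underlying segment must be /d/; voiced stops become fricatives between vowels, yielding [z] there.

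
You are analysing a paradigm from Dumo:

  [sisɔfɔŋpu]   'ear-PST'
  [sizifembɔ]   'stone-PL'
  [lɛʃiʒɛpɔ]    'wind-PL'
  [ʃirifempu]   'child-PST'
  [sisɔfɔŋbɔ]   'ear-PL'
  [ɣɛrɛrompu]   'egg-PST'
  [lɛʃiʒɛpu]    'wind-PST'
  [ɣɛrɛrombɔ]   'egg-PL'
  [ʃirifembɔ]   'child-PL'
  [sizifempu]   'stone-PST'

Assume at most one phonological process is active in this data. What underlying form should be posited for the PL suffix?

/-bɔ/

The PL suffix surfaces as [-bɔ] and [-pɔ], depending on the final segment of the stem.
The PST suffix, which begins with [p], is invariant after every stem; so [p] is not altered by any rule here.
So the underlying form is /-bɔ/, and voiced stops become voiceless after a vowel.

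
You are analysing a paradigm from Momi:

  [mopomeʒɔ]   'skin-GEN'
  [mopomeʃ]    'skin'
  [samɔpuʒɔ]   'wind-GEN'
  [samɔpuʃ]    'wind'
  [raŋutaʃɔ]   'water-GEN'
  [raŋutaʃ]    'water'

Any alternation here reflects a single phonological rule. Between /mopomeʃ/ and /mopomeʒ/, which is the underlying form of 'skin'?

'skin' shows [ʒ] ~ [ʃ] at the end of the stem ([mopomeʒɔ] vs [mopomeʃ]).
But 'water' keeps [ʃ] in both environments ([raŋutaʃɔ], [raŋutaʃ]), so there is no rule changing /ʃ/ to [ʒ] before the GEN suffix.
Therefore /ʒ/ is basic and [ʃ] is derived by word-final obstruent devoicing (voiced obstruents become voiceless word-finally).

/mopomeʒ/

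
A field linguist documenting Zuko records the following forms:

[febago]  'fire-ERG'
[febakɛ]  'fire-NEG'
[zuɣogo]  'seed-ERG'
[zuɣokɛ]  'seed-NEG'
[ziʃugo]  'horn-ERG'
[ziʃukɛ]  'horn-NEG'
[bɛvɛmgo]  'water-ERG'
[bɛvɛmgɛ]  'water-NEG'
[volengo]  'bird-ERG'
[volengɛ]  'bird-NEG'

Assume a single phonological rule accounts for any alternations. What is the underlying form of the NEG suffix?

The NEG suffix surfaces as [-gɛ] and [-kɛ], depending on the final segment of the stem.
The ERG suffix, which begins with [g], is invariant after every stem; so [g] is not altered by any rule here.
So the underlying form is /-kɛ/, and voiceless stops become voiced after a nasal.

/-kɛ/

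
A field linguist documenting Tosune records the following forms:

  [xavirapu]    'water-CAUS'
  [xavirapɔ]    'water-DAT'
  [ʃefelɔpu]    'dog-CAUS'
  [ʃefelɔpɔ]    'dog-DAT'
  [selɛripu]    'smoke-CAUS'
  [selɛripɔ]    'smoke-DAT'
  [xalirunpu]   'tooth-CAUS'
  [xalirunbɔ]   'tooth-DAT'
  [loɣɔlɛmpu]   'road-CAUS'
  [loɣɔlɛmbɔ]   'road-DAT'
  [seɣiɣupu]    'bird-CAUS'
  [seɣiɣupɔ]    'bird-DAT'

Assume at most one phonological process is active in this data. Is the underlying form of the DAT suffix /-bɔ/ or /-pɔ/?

/-bɔ/

The DAT suffix surfaces as [-bɔ] and [-pɔ], depending on the final segment of the stem.
By contrast the CAUS suffix keeps its initial [p] throughout — that segment must be underlying.
The DAT suffix is therefore /-bɔ/ underlyingly, with post-vocalic devoicing: voiced stops become voiceless after a vowel.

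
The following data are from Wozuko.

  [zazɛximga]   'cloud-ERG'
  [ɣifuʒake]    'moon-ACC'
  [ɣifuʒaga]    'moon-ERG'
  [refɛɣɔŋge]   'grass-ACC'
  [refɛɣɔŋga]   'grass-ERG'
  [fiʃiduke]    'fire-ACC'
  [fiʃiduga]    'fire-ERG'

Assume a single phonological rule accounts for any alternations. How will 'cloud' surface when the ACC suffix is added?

The ACC suffix surfaces as [-ge] and [-ke], depending on the final segment of the stem.
By contrast the ERG suffix keeps its initial [g] throughout — that segment must be underlying.
So the underlying form is /-ke/, and voiceless stops become voiced after a nasal.
After 'cloud', which ends in a nasal, the suffix surfaces as [-ge], giving [zazɛximge].

[zazɛximge]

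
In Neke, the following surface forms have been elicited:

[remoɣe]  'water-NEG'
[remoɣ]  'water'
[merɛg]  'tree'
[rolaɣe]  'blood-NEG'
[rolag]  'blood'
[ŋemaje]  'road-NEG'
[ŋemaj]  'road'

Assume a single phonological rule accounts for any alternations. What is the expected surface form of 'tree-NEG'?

In [rolaɣe] and [rolag] the final segment of 'blood' alternates: [ɣ] ~ [g].
The stem 'water' ([remoɣe], [remoɣ]) shows [ɣ] unchanged in both environments, so [ɣ] cannot be basic with [g] derived in isolation.
Therefore /g/ is basic and [ɣ] is derived by intervocalic spirantization (voiced stops become fricatives between vowels).
From [merɛg] the stem 'tree' is /merɛg/; between vowels this yields [merɛɣe].

[merɛɣe]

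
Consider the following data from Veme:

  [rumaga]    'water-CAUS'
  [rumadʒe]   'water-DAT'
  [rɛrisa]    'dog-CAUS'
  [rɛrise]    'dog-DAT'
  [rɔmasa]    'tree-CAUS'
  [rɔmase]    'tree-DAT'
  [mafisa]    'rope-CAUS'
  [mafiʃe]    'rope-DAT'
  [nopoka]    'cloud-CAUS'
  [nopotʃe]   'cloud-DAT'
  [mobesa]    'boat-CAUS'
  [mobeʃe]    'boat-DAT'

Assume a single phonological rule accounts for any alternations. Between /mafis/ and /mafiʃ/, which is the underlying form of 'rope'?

/mafiʃ/

The root 'rope' surfaces as [mafisa] and [mafiʃe], with a stem-final [s] ~ [ʃ] alternation.
But 'tree' keeps [s] in both environments ([rɔmasa], [rɔmase]), so there is no rule changing /s/ to [ʃ] before the DAT suffix.
The alternation reflects depalatalization: palato-alveolar /tʃ/, /dʒ/ and /ʃ/ become [k], [g] and [s] when no front vowel follows. /ʃ/ is underlying.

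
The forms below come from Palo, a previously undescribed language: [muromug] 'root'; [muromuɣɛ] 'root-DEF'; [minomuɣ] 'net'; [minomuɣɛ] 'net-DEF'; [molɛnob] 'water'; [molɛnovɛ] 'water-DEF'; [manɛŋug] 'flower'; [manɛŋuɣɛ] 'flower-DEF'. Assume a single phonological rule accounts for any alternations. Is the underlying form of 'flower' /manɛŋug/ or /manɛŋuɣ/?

The stem for 'flower' ends in [g] in [manɛŋug] but [ɣ] in [manɛŋuɣɛ].
The stem 'net' ([minomuɣ], [minomuɣɛ]) shows [ɣ] unchanged in both environments, so [ɣ] cannot be basic with [g] derived in isolation.
So /g/ is underlying, and a rule of intervocalic spirantization — voiced stops become fricatives between vowels — gives [ɣ].

/manɛŋug/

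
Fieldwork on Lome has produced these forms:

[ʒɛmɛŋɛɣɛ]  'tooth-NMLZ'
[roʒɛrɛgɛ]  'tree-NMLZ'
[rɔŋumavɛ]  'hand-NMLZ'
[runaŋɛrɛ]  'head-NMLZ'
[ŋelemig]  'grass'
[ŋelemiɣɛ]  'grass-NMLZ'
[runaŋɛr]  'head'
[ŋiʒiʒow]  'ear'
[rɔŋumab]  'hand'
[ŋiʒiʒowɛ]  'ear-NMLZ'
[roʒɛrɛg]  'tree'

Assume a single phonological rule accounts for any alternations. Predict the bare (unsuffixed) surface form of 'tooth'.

'grass' shows [g] ~ [ɣ] at the end of the stem ([ŋelemig] vs [ŋelemiɣɛ]).
The stem 'tree' ([roʒɛrɛg], [roʒɛrɛgɛ]) shows [g] unchanged in both environments, so [g] cannot be basic with [ɣ] derived before the NMLZ suffix.
Therefore /ɣ/ is basic and [g] is derived by word-final hardening (voiced fricatives become stops word-finally).
From [ʒɛmɛŋɛɣɛ] the stem 'tooth' is /ʒɛmɛŋɛɣ/; word-finally this yields [ʒɛmɛŋɛg].

[ʒɛmɛŋɛg]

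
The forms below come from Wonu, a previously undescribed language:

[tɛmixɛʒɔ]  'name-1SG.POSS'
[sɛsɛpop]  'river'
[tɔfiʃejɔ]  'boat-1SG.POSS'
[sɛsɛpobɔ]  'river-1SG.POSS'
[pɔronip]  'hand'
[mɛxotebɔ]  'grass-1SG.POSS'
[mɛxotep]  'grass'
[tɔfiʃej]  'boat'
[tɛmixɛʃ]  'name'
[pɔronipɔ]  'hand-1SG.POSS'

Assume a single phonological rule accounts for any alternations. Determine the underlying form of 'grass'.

/mɛxoteb/

'grass' shows [b] ~ [p] at the end of the stem ([mɛxotebɔ] vs [mɛxotep]).
If /p/ were underlying and a rule turned it into [b] before the 1SG.POSS suffix, 'hand' would also alternate; but it has [p] in both [pɔronipɔ] and [pɔronip].
The underlying segment must be /b/; voiced obstruents become voiceless word-finally, yielding [p] there.
So 'grass' = /mɛxoteb/.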